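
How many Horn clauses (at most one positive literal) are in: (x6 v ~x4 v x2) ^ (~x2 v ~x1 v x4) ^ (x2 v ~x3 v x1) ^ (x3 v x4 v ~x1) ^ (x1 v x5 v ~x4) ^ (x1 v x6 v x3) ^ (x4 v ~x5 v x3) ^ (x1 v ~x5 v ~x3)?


A Horn clause has at most one positive literal.
Clause 1: 2 positive lit(s) -> not Horn
Clause 2: 1 positive lit(s) -> Horn
Clause 3: 2 positive lit(s) -> not Horn
Clause 4: 2 positive lit(s) -> not Horn
Clause 5: 2 positive lit(s) -> not Horn
Clause 6: 3 positive lit(s) -> not Horn
Clause 7: 2 positive lit(s) -> not Horn
Clause 8: 1 positive lit(s) -> Horn
Total Horn clauses = 2.

2


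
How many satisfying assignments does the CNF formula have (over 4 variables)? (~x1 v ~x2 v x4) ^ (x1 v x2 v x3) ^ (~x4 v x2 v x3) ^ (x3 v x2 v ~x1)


Enumerate all 16 truth assignments over 4 variables.
Test each against every clause.
Satisfying assignments found: 10.

10


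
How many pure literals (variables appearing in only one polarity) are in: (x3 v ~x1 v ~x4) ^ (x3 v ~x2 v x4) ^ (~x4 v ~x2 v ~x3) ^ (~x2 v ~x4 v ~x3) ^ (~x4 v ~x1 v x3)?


A pure literal appears in only one polarity across all clauses.
Pure literals: x1 (negative only), x2 (negative only).
Count = 2.

2


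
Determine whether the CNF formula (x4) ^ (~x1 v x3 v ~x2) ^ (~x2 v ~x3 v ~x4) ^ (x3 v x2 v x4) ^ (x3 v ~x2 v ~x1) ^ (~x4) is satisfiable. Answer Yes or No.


Check all 16 possible truth assignments.
Number of satisfying assignments found: 0.
The formula is unsatisfiable.

No


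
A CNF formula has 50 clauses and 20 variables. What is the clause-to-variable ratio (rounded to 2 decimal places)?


Clause-to-variable ratio = clauses / variables.
50 / 20 = 2.5.

2.5


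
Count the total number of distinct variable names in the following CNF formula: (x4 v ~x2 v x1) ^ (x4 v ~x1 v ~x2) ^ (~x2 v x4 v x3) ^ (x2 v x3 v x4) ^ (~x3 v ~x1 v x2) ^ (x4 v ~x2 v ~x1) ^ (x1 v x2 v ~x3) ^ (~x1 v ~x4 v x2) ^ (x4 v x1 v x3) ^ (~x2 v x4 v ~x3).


Identify each distinct variable in the formula.
Variables found: x1, x2, x3, x4.
Total distinct variables = 4.

4


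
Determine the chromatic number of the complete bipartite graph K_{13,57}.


K_{13,57} is bipartite by definition: the two parts are independent sets, with every edge crossing between them.
Color all vertices in one part with color 1 and all vertices in the other part with color 2.
Since the graph has at least one edge, one color does not suffice.
Chromatic number = 2.

2


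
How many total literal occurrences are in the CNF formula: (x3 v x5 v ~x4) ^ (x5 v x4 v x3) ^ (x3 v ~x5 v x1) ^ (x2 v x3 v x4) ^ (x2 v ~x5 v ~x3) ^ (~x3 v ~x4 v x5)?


Clause lengths: 3, 3, 3, 3, 3, 3.
Sum = 3 + 3 + 3 + 3 + 3 + 3 = 18.

18


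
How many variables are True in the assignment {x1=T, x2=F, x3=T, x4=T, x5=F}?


The weight is the number of variables assigned True.
True variables: x1, x3, x4.
Weight = 3.

3


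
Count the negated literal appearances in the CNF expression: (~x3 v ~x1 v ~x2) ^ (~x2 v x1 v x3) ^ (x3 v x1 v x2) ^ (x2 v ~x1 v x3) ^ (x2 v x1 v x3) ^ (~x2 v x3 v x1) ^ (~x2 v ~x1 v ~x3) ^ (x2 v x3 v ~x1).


Scan each clause for negated literals.
Clause 1: 3 negative; Clause 2: 1 negative; Clause 3: 0 negative; Clause 4: 1 negative; Clause 5: 0 negative; Clause 6: 1 negative; Clause 7: 3 negative; Clause 8: 1 negative.
Total negative literal occurrences = 10.

10


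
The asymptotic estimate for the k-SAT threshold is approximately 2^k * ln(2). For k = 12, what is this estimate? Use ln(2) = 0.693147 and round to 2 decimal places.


Using the asymptotic formula: threshold ~ 2^k * ln(2).
2^12 = 4096.
4096 * 0.693147 = 2839.13.

2839.13


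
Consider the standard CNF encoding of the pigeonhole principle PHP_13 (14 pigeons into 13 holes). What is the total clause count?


The PHP encoding has two parts:
1) At-least-one-hole clauses: 14 (one per pigeon, each with 13 literals).
2) At-most-one-pigeon-per-hole clauses: 13 holes * C(14,2) = 13 * 91 = 1183.
Total clauses = 14 + 1183 = 1197.

1197


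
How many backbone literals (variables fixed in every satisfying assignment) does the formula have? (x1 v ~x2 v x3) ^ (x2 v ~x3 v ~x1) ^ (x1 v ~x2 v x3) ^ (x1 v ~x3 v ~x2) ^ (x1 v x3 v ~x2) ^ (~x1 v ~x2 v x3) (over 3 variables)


Find all satisfying assignments: 4 model(s).
Check which variables have the same value in every model.
No variable is fixed across all models.
Backbone size = 0.

0


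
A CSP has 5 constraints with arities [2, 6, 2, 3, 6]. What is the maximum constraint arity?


The arities are: 2, 6, 2, 3, 6.
Scan for the maximum value.
Maximum arity = 6.

6


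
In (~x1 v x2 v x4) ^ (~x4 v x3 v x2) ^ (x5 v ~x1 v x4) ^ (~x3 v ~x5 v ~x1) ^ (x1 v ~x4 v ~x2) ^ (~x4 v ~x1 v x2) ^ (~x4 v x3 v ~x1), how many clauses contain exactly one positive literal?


A definite clause has exactly one positive literal.
Clause 1: 2 positive -> not definite
Clause 2: 2 positive -> not definite
Clause 3: 2 positive -> not definite
Clause 4: 0 positive -> not definite
Clause 5: 1 positive -> definite
Clause 6: 1 positive -> definite
Clause 7: 1 positive -> definite
Definite clause count = 3.

3


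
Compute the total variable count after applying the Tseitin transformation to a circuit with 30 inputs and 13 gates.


The Tseitin transformation introduces one auxiliary variable per gate.
Total variables = inputs + gates = 30 + 13 = 43.

43


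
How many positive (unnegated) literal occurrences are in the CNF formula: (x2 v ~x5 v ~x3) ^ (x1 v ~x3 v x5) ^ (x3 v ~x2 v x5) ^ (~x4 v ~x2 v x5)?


Scan each clause for unnegated literals.
Clause 1: 1 positive; Clause 2: 2 positive; Clause 3: 2 positive; Clause 4: 1 positive.
Total positive literal occurrences = 6.

6


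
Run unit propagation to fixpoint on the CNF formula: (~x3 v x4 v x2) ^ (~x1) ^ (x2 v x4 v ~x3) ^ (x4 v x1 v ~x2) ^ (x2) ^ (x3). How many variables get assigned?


Unit propagation repeatedly assigns the literal in any unit clause, then simplifies.
Assignments in order: x1 = F, x2 = T, x4 = T, x3 = T.
No further unit clauses remain.
Total variables assigned = 4.

4


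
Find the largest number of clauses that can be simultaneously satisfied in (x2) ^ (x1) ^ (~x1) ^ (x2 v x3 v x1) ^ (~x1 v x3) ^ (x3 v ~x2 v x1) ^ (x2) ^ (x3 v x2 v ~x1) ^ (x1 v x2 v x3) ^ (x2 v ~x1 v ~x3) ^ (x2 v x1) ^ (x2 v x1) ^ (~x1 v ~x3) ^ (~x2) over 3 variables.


Enumerate all 8 truth assignments.
For each, count how many of the 14 clauses are satisfied.
The formula is not fully satisfiable, so the maximum is below 14.
Maximum simultaneously satisfiable clauses = 12.

12


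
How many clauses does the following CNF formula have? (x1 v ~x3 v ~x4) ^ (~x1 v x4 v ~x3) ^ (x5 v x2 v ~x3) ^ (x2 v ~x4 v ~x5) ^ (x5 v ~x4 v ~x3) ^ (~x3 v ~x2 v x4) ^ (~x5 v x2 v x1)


Each group enclosed in parentheses joined by ^ is one clause.
Counting the conjuncts: 7 clauses.

7


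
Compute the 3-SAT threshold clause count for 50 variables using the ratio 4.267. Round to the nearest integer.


The 3-SAT phase transition occurs at approximately 4.267 clauses per variable.
m = 4.267 * 50 = 213.35.
Rounded to nearest integer: 213.

213


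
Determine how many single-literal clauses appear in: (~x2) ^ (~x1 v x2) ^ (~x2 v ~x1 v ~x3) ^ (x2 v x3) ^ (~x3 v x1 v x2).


A unit clause contains exactly one literal.
Unit clauses found: (~x2).
Count = 1.

1


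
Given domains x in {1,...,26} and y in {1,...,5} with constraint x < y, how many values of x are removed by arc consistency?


For the constraint x < y, x needs a supporting value in y's domain.
x can be at most 4 (one less than y's maximum).
Valid x values from domain: 4 out of 26.
Pruned = 26 - 4 = 22.

22


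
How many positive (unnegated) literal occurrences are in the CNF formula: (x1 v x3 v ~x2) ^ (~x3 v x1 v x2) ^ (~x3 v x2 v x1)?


Scan each clause for unnegated literals.
Clause 1: 2 positive; Clause 2: 2 positive; Clause 3: 2 positive.
Total positive literal occurrences = 6.

6


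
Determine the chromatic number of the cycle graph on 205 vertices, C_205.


An odd cycle cannot be 2-colored: alternating two colors around the cycle returns to the start with a conflict.
Since 205 is odd, three colors are required (and three suffice).
Chromatic number = 3.

3


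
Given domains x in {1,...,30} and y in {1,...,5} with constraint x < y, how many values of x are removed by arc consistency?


For the constraint x < y, x needs a supporting value in y's domain.
x can be at most 4 (one less than y's maximum).
Valid x values from domain: 4 out of 30.
Pruned = 30 - 4 = 26.

26


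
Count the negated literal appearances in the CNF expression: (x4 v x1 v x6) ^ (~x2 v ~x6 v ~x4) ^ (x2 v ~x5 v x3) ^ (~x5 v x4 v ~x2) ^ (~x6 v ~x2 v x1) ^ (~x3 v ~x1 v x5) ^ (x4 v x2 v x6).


Scan each clause for negated literals.
Clause 1: 0 negative; Clause 2: 3 negative; Clause 3: 1 negative; Clause 4: 2 negative; Clause 5: 2 negative; Clause 6: 2 negative; Clause 7: 0 negative.
Total negative literal occurrences = 10.

10


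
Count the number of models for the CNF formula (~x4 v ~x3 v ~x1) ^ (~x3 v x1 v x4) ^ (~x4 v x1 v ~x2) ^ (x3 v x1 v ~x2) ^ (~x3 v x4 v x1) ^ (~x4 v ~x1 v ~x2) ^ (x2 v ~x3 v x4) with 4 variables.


Enumerate all 16 truth assignments over 4 variables.
Test each against every clause.
Satisfying assignments found: 7.

7


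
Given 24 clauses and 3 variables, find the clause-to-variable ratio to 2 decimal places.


Clause-to-variable ratio = clauses / variables.
24 / 3 = 8.0.

8.0


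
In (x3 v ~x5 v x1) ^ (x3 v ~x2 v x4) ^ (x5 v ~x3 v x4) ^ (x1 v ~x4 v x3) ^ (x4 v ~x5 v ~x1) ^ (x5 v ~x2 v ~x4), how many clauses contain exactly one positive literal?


A definite clause has exactly one positive literal.
Clause 1: 2 positive -> not definite
Clause 2: 2 positive -> not definite
Clause 3: 2 positive -> not definite
Clause 4: 2 positive -> not definite
Clause 5: 1 positive -> definite
Clause 6: 1 positive -> definite
Definite clause count = 2.

2


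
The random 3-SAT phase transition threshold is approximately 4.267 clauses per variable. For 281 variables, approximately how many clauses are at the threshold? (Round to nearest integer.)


The 3-SAT phase transition occurs at approximately 4.267 clauses per variable.
m = 4.267 * 281 = 1199.027.
Rounded to nearest integer: 1199.

1199


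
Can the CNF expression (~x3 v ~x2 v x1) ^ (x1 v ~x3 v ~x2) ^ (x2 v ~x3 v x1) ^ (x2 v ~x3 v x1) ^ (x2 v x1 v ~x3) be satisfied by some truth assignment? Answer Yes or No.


Check all 8 possible truth assignments.
Number of satisfying assignments found: 6.
The formula is satisfiable.

Yes


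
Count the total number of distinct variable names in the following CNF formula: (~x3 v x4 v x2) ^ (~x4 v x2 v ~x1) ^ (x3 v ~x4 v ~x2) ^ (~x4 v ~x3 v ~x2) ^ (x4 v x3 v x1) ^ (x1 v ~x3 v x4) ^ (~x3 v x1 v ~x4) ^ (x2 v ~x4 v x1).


Identify each distinct variable in the formula.
Variables found: x1, x2, x3, x4.
Total distinct variables = 4.

4


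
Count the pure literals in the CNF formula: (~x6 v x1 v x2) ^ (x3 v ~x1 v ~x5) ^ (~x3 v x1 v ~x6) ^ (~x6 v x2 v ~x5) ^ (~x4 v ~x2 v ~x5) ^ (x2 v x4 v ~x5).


A pure literal appears in only one polarity across all clauses.
Pure literals: x5 (negative only), x6 (negative only).
Count = 2.

2


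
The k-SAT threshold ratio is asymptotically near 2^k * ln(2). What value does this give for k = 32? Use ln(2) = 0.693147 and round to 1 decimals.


Using the asymptotic formula: threshold ~ 2^k * ln(2).
2^32 = 4294967296.
4294967296 * 0.693147 = 2977043696.3.

2977043696.3


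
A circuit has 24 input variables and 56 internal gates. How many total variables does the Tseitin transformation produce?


The Tseitin transformation introduces one auxiliary variable per gate.
Total variables = inputs + gates = 24 + 56 = 80.

80


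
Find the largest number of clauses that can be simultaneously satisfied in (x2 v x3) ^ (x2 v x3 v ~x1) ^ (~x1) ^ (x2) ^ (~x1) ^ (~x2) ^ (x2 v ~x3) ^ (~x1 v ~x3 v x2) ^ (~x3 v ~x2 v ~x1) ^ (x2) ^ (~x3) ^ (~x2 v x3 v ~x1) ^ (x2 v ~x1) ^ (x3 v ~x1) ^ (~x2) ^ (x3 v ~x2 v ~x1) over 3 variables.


Enumerate all 8 truth assignments.
For each, count how many of the 16 clauses are satisfied.
The formula is not fully satisfiable, so the maximum is below 16.
Maximum simultaneously satisfiable clauses = 14.

14


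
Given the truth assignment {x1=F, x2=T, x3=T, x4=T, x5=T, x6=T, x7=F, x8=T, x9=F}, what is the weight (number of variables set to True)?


The weight is the number of variables assigned True.
True variables: x2, x3, x4, x5, x6, x8.
Weight = 6.

6


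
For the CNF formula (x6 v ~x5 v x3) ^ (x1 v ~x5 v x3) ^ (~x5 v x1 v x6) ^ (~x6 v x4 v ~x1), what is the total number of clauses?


Each group enclosed in parentheses joined by ^ is one clause.
Counting the conjuncts: 4 clauses.

4


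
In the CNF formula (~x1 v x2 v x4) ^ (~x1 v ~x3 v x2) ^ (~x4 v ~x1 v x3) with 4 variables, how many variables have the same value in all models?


Find all satisfying assignments: 11 model(s).
Check which variables have the same value in every model.
No variable is fixed across all models.
Backbone size = 0.

0


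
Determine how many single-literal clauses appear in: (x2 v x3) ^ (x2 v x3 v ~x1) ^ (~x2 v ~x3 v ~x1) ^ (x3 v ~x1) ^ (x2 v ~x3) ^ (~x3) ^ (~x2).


A unit clause contains exactly one literal.
Unit clauses found: (~x3), (~x2).
Count = 2.

2


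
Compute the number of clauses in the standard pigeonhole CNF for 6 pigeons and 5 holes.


The PHP encoding has two parts:
1) At-least-one-hole clauses: 6 (one per pigeon, each with 5 literals).
2) At-most-one-pigeon-per-hole clauses: 5 holes * C(6,2) = 5 * 15 = 75.
Total clauses = 6 + 75 = 81.

81


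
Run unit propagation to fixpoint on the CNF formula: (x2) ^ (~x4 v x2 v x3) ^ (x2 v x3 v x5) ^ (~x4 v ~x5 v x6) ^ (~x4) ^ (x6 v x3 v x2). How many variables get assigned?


Unit propagation repeatedly assigns the literal in any unit clause, then simplifies.
Assignments in order: x2 = T, x4 = F.
No further unit clauses remain.
Total variables assigned = 2.

2


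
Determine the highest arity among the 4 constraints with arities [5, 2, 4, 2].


The arities are: 5, 2, 4, 2.
Scan for the maximum value.
Maximum arity = 5.

5


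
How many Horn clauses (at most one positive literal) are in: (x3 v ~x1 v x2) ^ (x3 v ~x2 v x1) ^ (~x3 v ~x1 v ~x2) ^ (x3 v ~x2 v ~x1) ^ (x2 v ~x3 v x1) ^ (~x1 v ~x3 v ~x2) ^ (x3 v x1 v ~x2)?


A Horn clause has at most one positive literal.
Clause 1: 2 positive lit(s) -> not Horn
Clause 2: 2 positive lit(s) -> not Horn
Clause 3: 0 positive lit(s) -> Horn
Clause 4: 1 positive lit(s) -> Horn
Clause 5: 2 positive lit(s) -> not Horn
Clause 6: 0 positive lit(s) -> Horn
Clause 7: 2 positive lit(s) -> not Horn
Total Horn clauses = 3.

3


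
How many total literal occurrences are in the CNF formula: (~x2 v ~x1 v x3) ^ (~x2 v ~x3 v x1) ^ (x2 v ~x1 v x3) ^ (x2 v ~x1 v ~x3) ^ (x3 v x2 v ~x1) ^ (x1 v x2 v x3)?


Clause lengths: 3, 3, 3, 3, 3, 3.
Sum = 3 + 3 + 3 + 3 + 3 + 3 = 18.

18


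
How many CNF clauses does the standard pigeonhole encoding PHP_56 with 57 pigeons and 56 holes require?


The PHP encoding has two parts:
1) At-least-one-hole clauses: 57 (one per pigeon, each with 56 literals).
2) At-most-one-pigeon-per-hole clauses: 56 holes * C(57,2) = 56 * 1596 = 89376.
Total clauses = 57 + 89376 = 89433.

89433


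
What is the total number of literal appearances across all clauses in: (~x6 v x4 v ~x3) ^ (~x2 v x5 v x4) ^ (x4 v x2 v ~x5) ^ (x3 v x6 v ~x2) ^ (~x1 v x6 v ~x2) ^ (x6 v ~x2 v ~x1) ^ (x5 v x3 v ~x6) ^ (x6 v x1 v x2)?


Clause lengths: 3, 3, 3, 3, 3, 3, 3, 3.
Sum = 3 + 3 + 3 + 3 + 3 + 3 + 3 + 3 = 24.

24


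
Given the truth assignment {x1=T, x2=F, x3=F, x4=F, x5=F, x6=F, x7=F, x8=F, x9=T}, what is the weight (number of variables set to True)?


The weight is the number of variables assigned True.
True variables: x1, x9.
Weight = 2.

2


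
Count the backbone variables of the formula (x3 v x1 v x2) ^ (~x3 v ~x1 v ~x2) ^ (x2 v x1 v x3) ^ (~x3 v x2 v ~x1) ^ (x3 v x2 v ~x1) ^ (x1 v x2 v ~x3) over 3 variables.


Find all satisfying assignments: 3 model(s).
Check which variables have the same value in every model.
Fixed variables: x2=T.
Backbone size = 1.

1


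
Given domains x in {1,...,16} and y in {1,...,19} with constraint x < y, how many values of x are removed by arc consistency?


For the constraint x < y, x needs a supporting value in y's domain.
x can be at most 18 (one less than y's maximum).
Valid x values from domain: 16 out of 16.
Pruned = 16 - 16 = 0.

0


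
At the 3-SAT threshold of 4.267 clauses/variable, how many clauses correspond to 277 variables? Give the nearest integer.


The 3-SAT phase transition occurs at approximately 4.267 clauses per variable.
m = 4.267 * 277 = 1181.959.
Rounded to nearest integer: 1182.

1182


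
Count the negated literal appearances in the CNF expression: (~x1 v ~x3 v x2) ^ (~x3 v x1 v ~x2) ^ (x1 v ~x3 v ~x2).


Scan each clause for negated literals.
Clause 1: 2 negative; Clause 2: 2 negative; Clause 3: 2 negative.
Total negative literal occurrences = 6.

6


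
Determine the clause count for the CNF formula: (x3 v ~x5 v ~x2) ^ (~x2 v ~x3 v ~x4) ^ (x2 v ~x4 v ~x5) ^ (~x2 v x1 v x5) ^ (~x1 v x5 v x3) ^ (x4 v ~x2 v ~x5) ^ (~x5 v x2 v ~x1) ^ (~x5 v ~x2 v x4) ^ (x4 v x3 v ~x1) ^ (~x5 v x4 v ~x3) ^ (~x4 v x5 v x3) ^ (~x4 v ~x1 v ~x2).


Each group enclosed in parentheses joined by ^ is one clause.
Counting the conjuncts: 12 clauses.

12


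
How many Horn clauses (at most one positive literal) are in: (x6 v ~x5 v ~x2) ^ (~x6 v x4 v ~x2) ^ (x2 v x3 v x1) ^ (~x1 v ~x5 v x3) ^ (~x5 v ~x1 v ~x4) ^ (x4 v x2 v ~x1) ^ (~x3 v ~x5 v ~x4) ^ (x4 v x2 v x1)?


A Horn clause has at most one positive literal.
Clause 1: 1 positive lit(s) -> Horn
Clause 2: 1 positive lit(s) -> Horn
Clause 3: 3 positive lit(s) -> not Horn
Clause 4: 1 positive lit(s) -> Horn
Clause 5: 0 positive lit(s) -> Horn
Clause 6: 2 positive lit(s) -> not Horn
Clause 7: 0 positive lit(s) -> Horn
Clause 8: 3 positive lit(s) -> not Horn
Total Horn clauses = 5.

5


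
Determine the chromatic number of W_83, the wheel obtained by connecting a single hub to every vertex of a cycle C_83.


W_83 consists of the cycle C_83 together with a hub vertex adjacent to every cycle vertex.
The cycle C_83 needs 3 colors (odd cycle -> 3).
The hub is adjacent to every cycle vertex, so it must receive a new color distinct from all of them.
Chromatic number = 3 + 1 = 4.

4


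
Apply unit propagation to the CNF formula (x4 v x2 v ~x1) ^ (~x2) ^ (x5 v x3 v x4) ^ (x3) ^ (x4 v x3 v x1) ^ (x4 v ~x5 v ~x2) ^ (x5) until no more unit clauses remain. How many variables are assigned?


Unit propagation repeatedly assigns the literal in any unit clause, then simplifies.
Assignments in order: x2 = F, x3 = T, x5 = T.
No further unit clauses remain.
Total variables assigned = 3.

3


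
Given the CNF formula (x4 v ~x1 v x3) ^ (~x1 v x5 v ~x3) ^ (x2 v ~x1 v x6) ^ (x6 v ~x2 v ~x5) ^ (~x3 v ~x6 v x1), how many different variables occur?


Identify each distinct variable in the formula.
Variables found: x1, x2, x3, x4, x5, x6.
Total distinct variables = 6.

6


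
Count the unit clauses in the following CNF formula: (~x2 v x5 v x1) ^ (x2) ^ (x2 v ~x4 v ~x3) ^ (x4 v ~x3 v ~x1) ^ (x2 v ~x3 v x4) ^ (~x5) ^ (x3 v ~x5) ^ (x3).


A unit clause contains exactly one literal.
Unit clauses found: (x2), (~x5), (x3).
Count = 3.

3


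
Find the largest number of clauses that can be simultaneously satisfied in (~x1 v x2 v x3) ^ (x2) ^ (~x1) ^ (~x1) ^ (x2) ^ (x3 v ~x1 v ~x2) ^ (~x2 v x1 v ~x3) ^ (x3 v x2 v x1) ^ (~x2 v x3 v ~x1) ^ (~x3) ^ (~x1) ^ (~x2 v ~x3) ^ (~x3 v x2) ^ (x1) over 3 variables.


Enumerate all 8 truth assignments.
For each, count how many of the 14 clauses are satisfied.
The formula is not fully satisfiable, so the maximum is below 14.
Maximum simultaneously satisfiable clauses = 13.

13


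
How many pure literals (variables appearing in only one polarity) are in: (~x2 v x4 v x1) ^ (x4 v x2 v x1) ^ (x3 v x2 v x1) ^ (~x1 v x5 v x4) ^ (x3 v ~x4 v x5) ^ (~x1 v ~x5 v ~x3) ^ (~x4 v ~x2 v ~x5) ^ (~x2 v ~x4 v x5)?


A pure literal appears in only one polarity across all clauses.
No pure literals found.
Count = 0.

0


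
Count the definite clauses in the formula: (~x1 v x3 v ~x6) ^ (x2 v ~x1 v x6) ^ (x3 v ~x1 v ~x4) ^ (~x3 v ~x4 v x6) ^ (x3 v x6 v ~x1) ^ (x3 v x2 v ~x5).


A definite clause has exactly one positive literal.
Clause 1: 1 positive -> definite
Clause 2: 2 positive -> not definite
Clause 3: 1 positive -> definite
Clause 4: 1 positive -> definite
Clause 5: 2 positive -> not definite
Clause 6: 2 positive -> not definite
Definite clause count = 3.

3


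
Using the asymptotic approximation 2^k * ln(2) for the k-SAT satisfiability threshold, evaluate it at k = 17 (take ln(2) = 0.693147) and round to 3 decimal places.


Using the asymptotic formula: threshold ~ 2^k * ln(2).
2^17 = 131072.
131072 * 0.693147 = 90852.164.

90852.164


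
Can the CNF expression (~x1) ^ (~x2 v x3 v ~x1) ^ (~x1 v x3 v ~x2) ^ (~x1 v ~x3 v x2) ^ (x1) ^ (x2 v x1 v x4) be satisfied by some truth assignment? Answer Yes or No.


Check all 16 possible truth assignments.
Number of satisfying assignments found: 0.
The formula is unsatisfiable.

No


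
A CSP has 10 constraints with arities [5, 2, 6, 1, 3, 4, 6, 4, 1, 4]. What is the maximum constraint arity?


The arities are: 5, 2, 6, 1, 3, 4, 6, 4, 1, 4.
Scan for the maximum value.
Maximum arity = 6.

6


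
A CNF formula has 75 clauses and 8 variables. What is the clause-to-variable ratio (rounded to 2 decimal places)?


Clause-to-variable ratio = clauses / variables.
75 / 8 = 9.38.

9.38


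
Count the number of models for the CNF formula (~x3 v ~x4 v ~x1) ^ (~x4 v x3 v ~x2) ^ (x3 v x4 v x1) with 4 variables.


Enumerate all 16 truth assignments over 4 variables.
Test each against every clause.
Satisfying assignments found: 10.

10


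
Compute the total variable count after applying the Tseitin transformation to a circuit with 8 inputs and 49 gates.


The Tseitin transformation introduces one auxiliary variable per gate.
Total variables = inputs + gates = 8 + 49 = 57.

57


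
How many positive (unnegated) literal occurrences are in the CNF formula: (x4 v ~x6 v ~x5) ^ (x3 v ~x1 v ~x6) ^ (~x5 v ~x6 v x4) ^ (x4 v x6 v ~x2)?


Scan each clause for unnegated literals.
Clause 1: 1 positive; Clause 2: 1 positive; Clause 3: 1 positive; Clause 4: 2 positive.
Total positive literal occurrences = 5.

5


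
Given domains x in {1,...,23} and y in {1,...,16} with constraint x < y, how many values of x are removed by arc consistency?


For the constraint x < y, x needs a supporting value in y's domain.
x can be at most 15 (one less than y's maximum).
Valid x values from domain: 15 out of 23.
Pruned = 23 - 15 = 8.

8


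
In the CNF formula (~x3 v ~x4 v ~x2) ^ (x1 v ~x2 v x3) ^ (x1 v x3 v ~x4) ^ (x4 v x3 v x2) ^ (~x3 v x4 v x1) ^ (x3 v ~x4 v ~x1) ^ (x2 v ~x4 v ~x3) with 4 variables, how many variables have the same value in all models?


Find all satisfying assignments: 3 model(s).
Check which variables have the same value in every model.
Fixed variables: x1=T, x4=F.
Backbone size = 2.

2


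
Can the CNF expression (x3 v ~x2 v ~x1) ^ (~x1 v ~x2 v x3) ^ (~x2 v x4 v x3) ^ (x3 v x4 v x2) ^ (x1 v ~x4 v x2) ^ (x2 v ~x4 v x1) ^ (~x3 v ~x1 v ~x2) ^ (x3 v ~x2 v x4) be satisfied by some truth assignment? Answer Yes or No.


Check all 16 possible truth assignments.
Number of satisfying assignments found: 7.
The formula is satisfiable.

Yes


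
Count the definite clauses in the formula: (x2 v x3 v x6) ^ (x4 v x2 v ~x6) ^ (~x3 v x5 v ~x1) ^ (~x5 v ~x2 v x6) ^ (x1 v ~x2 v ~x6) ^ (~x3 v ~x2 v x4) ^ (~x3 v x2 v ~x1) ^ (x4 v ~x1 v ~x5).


A definite clause has exactly one positive literal.
Clause 1: 3 positive -> not definite
Clause 2: 2 positive -> not definite
Clause 3: 1 positive -> definite
Clause 4: 1 positive -> definite
Clause 5: 1 positive -> definite
Clause 6: 1 positive -> definite
Clause 7: 1 positive -> definite
Clause 8: 1 positive -> definite
Definite clause count = 6.

6


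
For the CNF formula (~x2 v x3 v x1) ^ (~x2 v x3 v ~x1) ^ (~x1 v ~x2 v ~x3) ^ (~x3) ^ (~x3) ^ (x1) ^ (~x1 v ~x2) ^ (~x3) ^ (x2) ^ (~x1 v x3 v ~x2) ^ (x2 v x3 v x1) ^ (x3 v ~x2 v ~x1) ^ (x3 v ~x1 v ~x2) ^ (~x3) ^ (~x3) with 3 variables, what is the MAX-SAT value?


Enumerate all 8 truth assignments.
For each, count how many of the 15 clauses are satisfied.
The formula is not fully satisfiable, so the maximum is below 15.
Maximum simultaneously satisfiable clauses = 14.

14


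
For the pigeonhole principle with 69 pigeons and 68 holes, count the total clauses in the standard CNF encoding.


The PHP encoding has two parts:
1) At-least-one-hole clauses: 69 (one per pigeon, each with 68 literals).
2) At-most-one-pigeon-per-hole clauses: 68 holes * C(69,2) = 68 * 2346 = 159528.
Total clauses = 69 + 159528 = 159597.

159597


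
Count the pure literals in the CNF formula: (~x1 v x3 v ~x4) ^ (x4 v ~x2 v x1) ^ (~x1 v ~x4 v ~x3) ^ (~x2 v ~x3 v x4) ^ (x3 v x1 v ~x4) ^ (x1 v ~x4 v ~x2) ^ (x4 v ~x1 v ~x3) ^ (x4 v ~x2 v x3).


A pure literal appears in only one polarity across all clauses.
Pure literals: x2 (negative only).
Count = 1.

1


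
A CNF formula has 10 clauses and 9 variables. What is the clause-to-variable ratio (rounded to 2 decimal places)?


Clause-to-variable ratio = clauses / variables.
10 / 9 = 1.11.

1.11


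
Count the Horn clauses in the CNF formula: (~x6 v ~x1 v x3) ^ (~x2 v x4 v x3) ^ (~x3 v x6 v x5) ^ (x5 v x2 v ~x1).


A Horn clause has at most one positive literal.
Clause 1: 1 positive lit(s) -> Horn
Clause 2: 2 positive lit(s) -> not Horn
Clause 3: 2 positive lit(s) -> not Horn
Clause 4: 2 positive lit(s) -> not Horn
Total Horn clauses = 1.

1


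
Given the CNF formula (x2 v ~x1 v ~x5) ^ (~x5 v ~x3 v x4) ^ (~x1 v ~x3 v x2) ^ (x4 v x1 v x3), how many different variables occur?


Identify each distinct variable in the formula.
Variables found: x1, x2, x3, x4, x5.
Total distinct variables = 5.

5


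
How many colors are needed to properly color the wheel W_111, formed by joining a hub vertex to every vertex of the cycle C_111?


W_111 consists of the cycle C_111 together with a hub vertex adjacent to every cycle vertex.
The cycle C_111 needs 3 colors (odd cycle -> 3).
The hub is adjacent to every cycle vertex, so it must receive a new color distinct from all of them.
Chromatic number = 3 + 1 = 4.

4


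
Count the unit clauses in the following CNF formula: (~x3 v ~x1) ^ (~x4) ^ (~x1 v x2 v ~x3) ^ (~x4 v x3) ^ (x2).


A unit clause contains exactly one literal.
Unit clauses found: (~x4), (x2).
Count = 2.

2


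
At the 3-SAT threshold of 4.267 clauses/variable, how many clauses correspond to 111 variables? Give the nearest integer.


The 3-SAT phase transition occurs at approximately 4.267 clauses per variable.
m = 4.267 * 111 = 473.637.
Rounded to nearest integer: 474.

474


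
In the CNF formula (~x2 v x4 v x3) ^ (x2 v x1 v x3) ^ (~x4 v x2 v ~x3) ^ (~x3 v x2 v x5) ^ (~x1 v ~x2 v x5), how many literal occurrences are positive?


Scan each clause for unnegated literals.
Clause 1: 2 positive; Clause 2: 3 positive; Clause 3: 1 positive; Clause 4: 2 positive; Clause 5: 1 positive.
Total positive literal occurrences = 9.

9


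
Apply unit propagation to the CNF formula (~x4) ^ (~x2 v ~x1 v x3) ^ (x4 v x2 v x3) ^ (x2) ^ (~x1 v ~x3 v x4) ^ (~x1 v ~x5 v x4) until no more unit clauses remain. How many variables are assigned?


Unit propagation repeatedly assigns the literal in any unit clause, then simplifies.
Assignments in order: x4 = F, x2 = T.
No further unit clauses remain.
Total variables assigned = 2.

2


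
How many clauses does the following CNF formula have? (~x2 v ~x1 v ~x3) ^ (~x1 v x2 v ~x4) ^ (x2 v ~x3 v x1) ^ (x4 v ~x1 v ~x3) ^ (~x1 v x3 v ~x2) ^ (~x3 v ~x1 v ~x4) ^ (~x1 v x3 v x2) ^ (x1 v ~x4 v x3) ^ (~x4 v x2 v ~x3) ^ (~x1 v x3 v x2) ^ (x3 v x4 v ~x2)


Each group enclosed in parentheses joined by ^ is one clause.
Counting the conjuncts: 11 clauses.

11


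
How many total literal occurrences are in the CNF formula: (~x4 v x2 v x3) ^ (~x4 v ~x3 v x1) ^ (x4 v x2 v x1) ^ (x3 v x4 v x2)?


Clause lengths: 3, 3, 3, 3.
Sum = 3 + 3 + 3 + 3 = 12.

12


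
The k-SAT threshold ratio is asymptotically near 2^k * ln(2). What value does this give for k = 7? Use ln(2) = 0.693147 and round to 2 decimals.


Using the asymptotic formula: threshold ~ 2^k * ln(2).
2^7 = 128.
128 * 0.693147 = 88.72.

88.72


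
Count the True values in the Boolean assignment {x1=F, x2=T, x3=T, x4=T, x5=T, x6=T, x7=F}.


The weight is the number of variables assigned True.
True variables: x2, x3, x4, x5, x6.
Weight = 5.

5


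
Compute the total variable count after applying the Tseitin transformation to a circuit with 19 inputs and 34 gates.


The Tseitin transformation introduces one auxiliary variable per gate.
Total variables = inputs + gates = 19 + 34 = 53.

53


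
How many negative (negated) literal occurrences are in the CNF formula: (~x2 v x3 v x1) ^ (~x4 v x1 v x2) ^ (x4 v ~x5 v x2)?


Scan each clause for negated literals.
Clause 1: 1 negative; Clause 2: 1 negative; Clause 3: 1 negative.
Total negative literal occurrences = 3.

3


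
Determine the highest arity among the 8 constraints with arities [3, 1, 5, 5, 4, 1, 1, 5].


The arities are: 3, 1, 5, 5, 4, 1, 1, 5.
Scan for the maximum value.
Maximum arity = 5.

5


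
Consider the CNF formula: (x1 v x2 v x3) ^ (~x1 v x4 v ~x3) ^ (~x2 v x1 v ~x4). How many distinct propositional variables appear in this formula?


Identify each distinct variable in the formula.
Variables found: x1, x2, x3, x4.
Total distinct variables = 4.

4


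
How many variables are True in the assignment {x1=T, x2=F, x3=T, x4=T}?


The weight is the number of variables assigned True.
True variables: x1, x3, x4.
Weight = 3.

3


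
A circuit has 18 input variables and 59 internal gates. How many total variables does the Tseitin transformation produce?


The Tseitin transformation introduces one auxiliary variable per gate.
Total variables = inputs + gates = 18 + 59 = 77.

77


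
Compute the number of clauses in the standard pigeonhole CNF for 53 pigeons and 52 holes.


The PHP encoding has two parts:
1) At-least-one-hole clauses: 53 (one per pigeon, each with 52 literals).
2) At-most-one-pigeon-per-hole clauses: 52 holes * C(53,2) = 52 * 1378 = 71656.
Total clauses = 53 + 71656 = 71709.

71709


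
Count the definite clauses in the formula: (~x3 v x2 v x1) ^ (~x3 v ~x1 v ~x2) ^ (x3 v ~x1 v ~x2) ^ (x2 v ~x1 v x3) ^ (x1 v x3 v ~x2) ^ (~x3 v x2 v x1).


A definite clause has exactly one positive literal.
Clause 1: 2 positive -> not definite
Clause 2: 0 positive -> not definite
Clause 3: 1 positive -> definite
Clause 4: 2 positive -> not definite
Clause 5: 2 positive -> not definite
Clause 6: 2 positive -> not definite
Definite clause count = 1.

1


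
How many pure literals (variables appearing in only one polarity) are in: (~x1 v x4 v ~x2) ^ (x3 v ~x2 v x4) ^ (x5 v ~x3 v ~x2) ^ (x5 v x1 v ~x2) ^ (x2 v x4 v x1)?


A pure literal appears in only one polarity across all clauses.
Pure literals: x4 (positive only), x5 (positive only).
Count = 2.

2


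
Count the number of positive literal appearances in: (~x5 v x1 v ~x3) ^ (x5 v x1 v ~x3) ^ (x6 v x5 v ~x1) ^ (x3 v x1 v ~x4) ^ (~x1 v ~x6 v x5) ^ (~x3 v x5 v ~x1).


Scan each clause for unnegated literals.
Clause 1: 1 positive; Clause 2: 2 positive; Clause 3: 2 positive; Clause 4: 2 positive; Clause 5: 1 positive; Clause 6: 1 positive.
Total positive literal occurrences = 9.

9


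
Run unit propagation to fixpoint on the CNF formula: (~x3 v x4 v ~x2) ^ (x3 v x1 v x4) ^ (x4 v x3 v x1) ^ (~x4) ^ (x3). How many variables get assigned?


Unit propagation repeatedly assigns the literal in any unit clause, then simplifies.
Assignments in order: x4 = F, x3 = T, x2 = F.
No further unit clauses remain.
Total variables assigned = 3.

3


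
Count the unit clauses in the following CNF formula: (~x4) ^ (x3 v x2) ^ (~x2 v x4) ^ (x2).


A unit clause contains exactly one literal.
Unit clauses found: (~x4), (x2).
Count = 2.

2


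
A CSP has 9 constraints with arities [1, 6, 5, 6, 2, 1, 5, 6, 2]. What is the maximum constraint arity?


The arities are: 1, 6, 5, 6, 2, 1, 5, 6, 2.
Scan for the maximum value.
Maximum arity = 6.

6


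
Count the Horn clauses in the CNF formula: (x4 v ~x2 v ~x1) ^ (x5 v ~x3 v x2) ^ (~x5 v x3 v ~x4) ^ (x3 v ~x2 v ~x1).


A Horn clause has at most one positive literal.
Clause 1: 1 positive lit(s) -> Horn
Clause 2: 2 positive lit(s) -> not Horn
Clause 3: 1 positive lit(s) -> Horn
Clause 4: 1 positive lit(s) -> Horn
Total Horn clauses = 3.

3


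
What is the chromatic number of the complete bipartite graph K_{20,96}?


K_{20,96} is bipartite by definition: the two parts are independent sets, with every edge crossing between them.
Color all vertices in one part with color 1 and all vertices in the other part with color 2.
Since the graph has at least one edge, one color does not suffice.
Chromatic number = 2.

2


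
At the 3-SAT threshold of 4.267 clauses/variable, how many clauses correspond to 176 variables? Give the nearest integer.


The 3-SAT phase transition occurs at approximately 4.267 clauses per variable.
m = 4.267 * 176 = 750.992.
Rounded to nearest integer: 751.

751


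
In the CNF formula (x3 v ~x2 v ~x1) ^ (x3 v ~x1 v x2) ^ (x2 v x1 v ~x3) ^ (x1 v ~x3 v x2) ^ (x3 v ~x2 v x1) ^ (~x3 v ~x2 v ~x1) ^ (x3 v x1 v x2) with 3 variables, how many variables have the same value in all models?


Find all satisfying assignments: 2 model(s).
Check which variables have the same value in every model.
Fixed variables: x3=T.
Backbone size = 1.

1


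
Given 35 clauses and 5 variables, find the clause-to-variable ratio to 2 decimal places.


Clause-to-variable ratio = clauses / variables.
35 / 5 = 7.0.

7.0


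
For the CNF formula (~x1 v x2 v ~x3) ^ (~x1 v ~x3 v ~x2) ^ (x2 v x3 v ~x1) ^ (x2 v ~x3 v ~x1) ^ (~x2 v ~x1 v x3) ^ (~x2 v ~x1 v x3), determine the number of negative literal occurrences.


Scan each clause for negated literals.
Clause 1: 2 negative; Clause 2: 3 negative; Clause 3: 1 negative; Clause 4: 2 negative; Clause 5: 2 negative; Clause 6: 2 negative.
Total negative literal occurrences = 12.

12


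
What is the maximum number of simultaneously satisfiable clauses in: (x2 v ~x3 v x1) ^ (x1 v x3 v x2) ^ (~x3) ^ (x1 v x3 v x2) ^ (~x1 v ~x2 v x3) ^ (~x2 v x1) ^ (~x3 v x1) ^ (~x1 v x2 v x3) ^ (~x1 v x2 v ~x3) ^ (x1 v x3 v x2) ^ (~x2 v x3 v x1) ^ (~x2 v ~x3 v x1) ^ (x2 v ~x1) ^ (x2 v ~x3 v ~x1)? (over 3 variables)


Enumerate all 8 truth assignments.
For each, count how many of the 14 clauses are satisfied.
The formula is not fully satisfiable, so the maximum is below 14.
Maximum simultaneously satisfiable clauses = 13.

13


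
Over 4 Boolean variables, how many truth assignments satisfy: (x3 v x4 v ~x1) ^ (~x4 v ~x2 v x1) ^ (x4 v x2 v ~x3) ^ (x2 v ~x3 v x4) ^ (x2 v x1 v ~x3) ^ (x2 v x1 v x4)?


Enumerate all 16 truth assignments over 4 variables.
Test each against every clause.
Satisfying assignments found: 8.

8


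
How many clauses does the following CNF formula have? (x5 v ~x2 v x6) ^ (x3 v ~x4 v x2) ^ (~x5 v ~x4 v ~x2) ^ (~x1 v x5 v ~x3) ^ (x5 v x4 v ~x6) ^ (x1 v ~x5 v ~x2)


Each group enclosed in parentheses joined by ^ is one clause.
Counting the conjuncts: 6 clauses.

6


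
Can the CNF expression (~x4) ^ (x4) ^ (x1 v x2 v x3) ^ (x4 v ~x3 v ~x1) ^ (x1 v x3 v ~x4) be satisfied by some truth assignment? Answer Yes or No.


Check all 16 possible truth assignments.
Number of satisfying assignments found: 0.
The formula is unsatisfiable.

No


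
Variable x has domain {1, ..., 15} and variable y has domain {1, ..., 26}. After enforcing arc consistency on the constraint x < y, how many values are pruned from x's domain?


For the constraint x < y, x needs a supporting value in y's domain.
x can be at most 25 (one less than y's maximum).
Valid x values from domain: 15 out of 15.
Pruned = 15 - 15 = 0.

0


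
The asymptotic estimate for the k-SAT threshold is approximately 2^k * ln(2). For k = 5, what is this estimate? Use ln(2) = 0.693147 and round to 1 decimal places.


Using the asymptotic formula: threshold ~ 2^k * ln(2).
2^5 = 32.
32 * 0.693147 = 22.2.

22.2


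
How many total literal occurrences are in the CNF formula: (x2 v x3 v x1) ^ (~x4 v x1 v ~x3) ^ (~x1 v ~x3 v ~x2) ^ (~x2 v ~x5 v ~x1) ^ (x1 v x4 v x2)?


Clause lengths: 3, 3, 3, 3, 3.
Sum = 3 + 3 + 3 + 3 + 3 = 15.

15


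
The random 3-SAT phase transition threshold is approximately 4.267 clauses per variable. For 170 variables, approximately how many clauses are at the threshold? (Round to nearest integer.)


The 3-SAT phase transition occurs at approximately 4.267 clauses per variable.
m = 4.267 * 170 = 725.39.
Rounded to nearest integer: 725.

725


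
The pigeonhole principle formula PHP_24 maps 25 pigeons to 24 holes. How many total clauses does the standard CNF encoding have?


The PHP encoding has two parts:
1) At-least-one-hole clauses: 25 (one per pigeon, each with 24 literals).
2) At-most-one-pigeon-per-hole clauses: 24 holes * C(25,2) = 24 * 300 = 7200.
Total clauses = 25 + 7200 = 7225.

7225


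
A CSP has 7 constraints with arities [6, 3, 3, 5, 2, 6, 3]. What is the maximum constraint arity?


The arities are: 6, 3, 3, 5, 2, 6, 3.
Scan for the maximum value.
Maximum arity = 6.

6


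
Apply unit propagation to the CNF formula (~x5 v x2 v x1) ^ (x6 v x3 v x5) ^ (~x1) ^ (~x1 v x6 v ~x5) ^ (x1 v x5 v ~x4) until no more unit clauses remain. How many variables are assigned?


Unit propagation repeatedly assigns the literal in any unit clause, then simplifies.
Assignments in order: x1 = F.
No further unit clauses remain.
Total variables assigned = 1.

1


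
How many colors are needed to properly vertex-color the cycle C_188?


A cycle on an even number of vertices is bipartite: alternate two colors around the cycle.
Since 188 is even, two colors suffice, and at least two are needed because the graph has edges.
Chromatic number = 2.

2


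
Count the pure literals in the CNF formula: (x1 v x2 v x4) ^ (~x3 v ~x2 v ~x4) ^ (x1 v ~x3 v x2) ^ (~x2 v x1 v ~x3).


A pure literal appears in only one polarity across all clauses.
Pure literals: x1 (positive only), x3 (negative only).
Count = 2.

2


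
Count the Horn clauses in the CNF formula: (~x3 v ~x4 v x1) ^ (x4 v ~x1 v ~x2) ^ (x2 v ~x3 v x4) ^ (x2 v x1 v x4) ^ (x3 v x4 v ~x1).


A Horn clause has at most one positive literal.
Clause 1: 1 positive lit(s) -> Horn
Clause 2: 1 positive lit(s) -> Horn
Clause 3: 2 positive lit(s) -> not Horn
Clause 4: 3 positive lit(s) -> not Horn
Clause 5: 2 positive lit(s) -> not Horn
Total Horn clauses = 2.

2


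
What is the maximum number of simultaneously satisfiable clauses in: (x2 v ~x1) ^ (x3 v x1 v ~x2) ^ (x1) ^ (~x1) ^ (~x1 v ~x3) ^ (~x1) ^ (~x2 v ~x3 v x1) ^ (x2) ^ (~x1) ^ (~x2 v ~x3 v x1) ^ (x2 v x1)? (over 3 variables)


Enumerate all 8 truth assignments.
For each, count how many of the 11 clauses are satisfied.
The formula is not fully satisfiable, so the maximum is below 11.
Maximum simultaneously satisfiable clauses = 9.

9


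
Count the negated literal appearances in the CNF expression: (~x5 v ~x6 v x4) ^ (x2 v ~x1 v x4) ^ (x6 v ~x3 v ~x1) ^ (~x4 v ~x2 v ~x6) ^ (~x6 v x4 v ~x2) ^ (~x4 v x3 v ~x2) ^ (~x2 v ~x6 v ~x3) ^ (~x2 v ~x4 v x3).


Scan each clause for negated literals.
Clause 1: 2 negative; Clause 2: 1 negative; Clause 3: 2 negative; Clause 4: 3 negative; Clause 5: 2 negative; Clause 6: 2 negative; Clause 7: 3 negative; Clause 8: 2 negative.
Total negative literal occurrences = 17.

17
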